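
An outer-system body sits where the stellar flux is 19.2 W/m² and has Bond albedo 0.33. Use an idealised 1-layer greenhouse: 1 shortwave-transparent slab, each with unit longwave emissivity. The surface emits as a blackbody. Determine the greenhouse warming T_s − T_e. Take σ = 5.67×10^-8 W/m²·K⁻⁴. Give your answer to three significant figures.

16.4 K

The effective emission temperature is T_e = [S(1−α)/(4σ)]^¼ = 86.78 K.
Surface: T_s = (2)^¼·T_e = 103.2 K.
So the greenhouse effect raises the surface by 103.2 − 86.78 = 16.42 K.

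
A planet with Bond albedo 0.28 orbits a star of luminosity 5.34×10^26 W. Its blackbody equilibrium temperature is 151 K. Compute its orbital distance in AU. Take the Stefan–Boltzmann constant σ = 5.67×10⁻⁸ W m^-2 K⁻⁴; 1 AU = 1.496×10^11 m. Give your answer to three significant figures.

Energy balance gives S = 4σT⁴/(1−α) = 163.8 W m^-2.
From L = 4πd²S, d = √(5.34×10^26/(4π·163.8)) = 5.094×10^11 m = 3.405 AU.

3.41 AU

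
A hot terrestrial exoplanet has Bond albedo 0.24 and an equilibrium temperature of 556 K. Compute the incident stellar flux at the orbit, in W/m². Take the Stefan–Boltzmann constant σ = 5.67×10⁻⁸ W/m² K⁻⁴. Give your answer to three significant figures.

From S(1−α)/4 = σT⁴: S = 4σT⁴/(1−α).
σT⁴ = 5.67×10⁻⁸·(556)⁴ = 5419 W/m².
So S = 4×5419/(1−0.24) = 28520 W/m².

28500 W/m²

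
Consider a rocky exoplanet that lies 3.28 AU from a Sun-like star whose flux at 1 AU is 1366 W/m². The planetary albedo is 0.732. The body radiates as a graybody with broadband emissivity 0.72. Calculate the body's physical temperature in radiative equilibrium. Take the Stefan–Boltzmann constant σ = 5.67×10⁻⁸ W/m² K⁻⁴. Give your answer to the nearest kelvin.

120 K

Irradiance scales as 1/d², so S = 1366 W/m² × (1/3.28)² = 127.0 W/m².
Averaging over the sphere, the absorbed flux is S(1−α)/4 = 8.507 W/m².
Radiative balance εσT⁴ = 8.507 gives T = [8.507/(0.72·σ)]^(1/4) = 120.1 K.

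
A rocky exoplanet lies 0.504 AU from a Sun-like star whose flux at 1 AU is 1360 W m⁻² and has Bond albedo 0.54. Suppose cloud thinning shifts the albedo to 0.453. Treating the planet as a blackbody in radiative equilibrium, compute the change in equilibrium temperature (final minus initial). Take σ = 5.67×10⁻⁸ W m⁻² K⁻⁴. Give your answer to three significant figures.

14.3 K

Irradiance scales as 1/d², so S = 1360 W m⁻² × (1/0.504)² = 5354 W m⁻².
Before: T₁ = [5354·0.46/(4σ)]^(1/4) = 322.8 K.
After:  T₂ = [5354·0.547/(4σ)]^(1/4) = 337.1 K.
Change: 337.1 − 322.8 = 14.29 K.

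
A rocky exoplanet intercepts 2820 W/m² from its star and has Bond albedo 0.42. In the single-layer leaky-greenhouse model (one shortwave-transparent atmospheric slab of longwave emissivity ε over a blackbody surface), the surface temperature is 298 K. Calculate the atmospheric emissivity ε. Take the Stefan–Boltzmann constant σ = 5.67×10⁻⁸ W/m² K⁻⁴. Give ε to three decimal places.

Effective temperature: T_e = [S(1−α)/(4σ)]^(1/4) = 291.4 K.
T_s⁴ = T_e⁴·2/(2−ε) → ε = 2 − 2(T_e/T_s)⁴ = 2 − 2·(291.4/298)⁴ = 0.1711.

0.171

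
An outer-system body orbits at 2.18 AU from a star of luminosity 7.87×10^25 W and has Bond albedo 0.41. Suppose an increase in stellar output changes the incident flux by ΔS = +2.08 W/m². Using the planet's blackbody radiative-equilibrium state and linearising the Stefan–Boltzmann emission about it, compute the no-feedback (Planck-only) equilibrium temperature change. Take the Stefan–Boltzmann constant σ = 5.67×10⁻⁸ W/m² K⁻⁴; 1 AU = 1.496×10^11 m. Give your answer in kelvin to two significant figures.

0.98 K

Orbital distance: d = 2.18 AU = 3.261×10^11 m.
Flux at the orbit: S = L/(4πd²) = 7.87×10^25/(4π·(3.26×10^11)²) = 58.88 W/m².
Unperturbed T_e = [58.88·(1−0.41)/(4σ)]^¼ = 111.2 K.
Only a fraction (1−α) is absorbed and it's spread over 4πR², so ΔF = (1−α)ΔS/4 = 0.3068 W/m².
Linearising σT⁴ gives d(σT⁴)/dT = 4σT_e³ = 0.3123 W/m² per K.
ΔT₀ = ΔF/λ_P = 0.3068/0.3123 = 0.982 K.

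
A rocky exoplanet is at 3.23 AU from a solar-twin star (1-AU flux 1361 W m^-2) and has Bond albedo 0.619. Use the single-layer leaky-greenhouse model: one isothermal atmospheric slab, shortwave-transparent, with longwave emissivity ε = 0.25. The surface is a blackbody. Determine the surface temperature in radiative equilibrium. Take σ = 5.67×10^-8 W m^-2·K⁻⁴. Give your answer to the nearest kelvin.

By the inverse-square law, S = 1361/3.23² = 130.5 W m^-2.
At the top of the atmosphere, σT_e⁴ = S(1−α)/4 = 12.43 W m^-2, giving T_e = 121.7 K.
The surface balance (absorbed SW + ε·downward IR = σT_s⁴) with T_a⁴ = T_s⁴/2 reduces to T_s = T_e·[2/(2−ε)]^¼ = 125.8 K.

126 kelvin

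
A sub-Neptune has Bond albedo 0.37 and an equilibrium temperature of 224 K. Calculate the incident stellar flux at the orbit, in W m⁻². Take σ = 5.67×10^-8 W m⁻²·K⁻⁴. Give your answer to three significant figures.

From S(1−α)/4 = σT⁴: S = 4σT⁴/(1−α).
σT⁴ = 5.67×10⁻⁸·(224)⁴ = 142.7 W m⁻².
S = 4·142.7/0.63 = 906.3 W m⁻².

906 W m⁻²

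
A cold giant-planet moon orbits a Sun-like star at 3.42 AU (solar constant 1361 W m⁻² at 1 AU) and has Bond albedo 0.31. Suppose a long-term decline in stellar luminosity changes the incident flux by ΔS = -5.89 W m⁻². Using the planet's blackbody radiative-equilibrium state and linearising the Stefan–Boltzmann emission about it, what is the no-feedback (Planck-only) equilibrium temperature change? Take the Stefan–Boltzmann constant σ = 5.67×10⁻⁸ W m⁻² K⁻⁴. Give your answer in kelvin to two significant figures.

-1.7 K

Irradiance scales as 1/d², so S = 1361 W m⁻² × (1/3.42)² = 116.4 W m⁻².
Reference equilibrium: T_e = [S(1−α)/(4σ)]^(1/4) = 137.2 K.
Only a fraction (1−α) is absorbed and it's spread over 4πR², so ΔF = (1−α)ΔS/4 = -1.016 W m⁻².
Linearising σT⁴ gives d(σT⁴)/dT = 4σT_e³ = 0.5853 W m⁻² per K.
Hence the no-feedback warming is ΔF/(4σT_e³) = -1.74 K.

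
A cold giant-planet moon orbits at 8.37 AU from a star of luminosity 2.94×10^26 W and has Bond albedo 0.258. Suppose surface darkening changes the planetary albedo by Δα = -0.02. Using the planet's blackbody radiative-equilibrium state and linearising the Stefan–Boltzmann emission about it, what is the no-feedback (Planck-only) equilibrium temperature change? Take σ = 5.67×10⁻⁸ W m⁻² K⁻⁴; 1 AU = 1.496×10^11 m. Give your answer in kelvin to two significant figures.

0.56 K

d = 8.37 × 1.496×10^11 m = 1.252×10^12 m.
Flux at the orbit: S = L/(4πd²) = 2.94×10^26/(4π·(1.25×10^12)²) = 14.92 W m⁻².
The baseline emission temperature is T_e = 83.59 K.
ΔF = −(S/4)Δα = −(14.92/4)×(-0.02) = 0.07461 W m⁻².
Planck response: λ_P = 4σT_e³ = 4·5.67×10⁻⁸·(83.59)³ = 0.1325 W m⁻²/K.
ΔT₀ = ΔF/λ_P = 0.07461/0.1325 = 0.563 K.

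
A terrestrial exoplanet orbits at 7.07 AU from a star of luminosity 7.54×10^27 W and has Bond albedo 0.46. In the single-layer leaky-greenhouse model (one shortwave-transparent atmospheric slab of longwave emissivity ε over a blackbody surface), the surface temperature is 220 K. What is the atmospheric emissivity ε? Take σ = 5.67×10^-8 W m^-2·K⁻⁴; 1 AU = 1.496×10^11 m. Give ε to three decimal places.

0.910

d = 7.07 × 1.496×10^11 m = 1.058×10^12 m.
Flux at the orbit: S = L/(4πd²) = 7.54×10^27/(4π·(1.06×10^12)²) = 536.4 W m^-2.
First, T_e = [536.4·(1−0.46)/(4σ)]^(1/4) = 189.0 K.
Inverting T_s⁴ = 2T_e⁴/(2−ε): (T_e/T_s)⁴ = 0.5452, so ε = 2(1 − 0.5452) = 0.9097.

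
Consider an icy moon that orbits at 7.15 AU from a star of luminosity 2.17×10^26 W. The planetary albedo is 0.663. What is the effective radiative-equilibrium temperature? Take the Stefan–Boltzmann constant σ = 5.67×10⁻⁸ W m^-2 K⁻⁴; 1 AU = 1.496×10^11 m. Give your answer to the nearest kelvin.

d = 7.15 × 1.496×10^11 m = 1.070×10^12 m.
Spreading L over a sphere of radius d: S = 2.17×10^26/(4π·1.07×10^12²) = 15.09 W m^-2.
The planet absorbs (1−α)S over its disc πR² and re-emits over 4πR², so the mean absorbed flux is (1−0.663)·15.09/4 = 1.272 W m^-2.
Balancing against σT⁴: T = (1.272/5.67×10⁻⁸)^(1/4) = 68.82 K.

69 kelvin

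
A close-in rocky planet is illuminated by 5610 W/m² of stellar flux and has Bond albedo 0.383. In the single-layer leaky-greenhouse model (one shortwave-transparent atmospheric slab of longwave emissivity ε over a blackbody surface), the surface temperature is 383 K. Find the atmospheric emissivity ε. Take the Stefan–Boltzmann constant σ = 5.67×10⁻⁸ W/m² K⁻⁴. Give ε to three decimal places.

0.581

First, T_e = [5610·(1−0.383)/(4σ)]^(1/4) = 351.5 K.
Since (2−ε)/2 = (T_e/T_s)⁴ = 0.7093, ε = 0.5815.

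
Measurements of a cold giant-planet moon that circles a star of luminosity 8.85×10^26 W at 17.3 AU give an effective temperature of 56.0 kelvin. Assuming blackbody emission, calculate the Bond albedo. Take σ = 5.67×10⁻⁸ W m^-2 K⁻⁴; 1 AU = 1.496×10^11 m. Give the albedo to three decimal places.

0.788

Orbital distance: d = 17.3 AU = 2.588×10^12 m.
S = L/(4πd²) = 10.51 W m^-2.
Energy balance: S(1−α)/4 = σT⁴, so 1−α = 4σT⁴/S.
σT⁴ = 0.5576 W m^-2, so 4σT⁴ = 2.230 W m^-2.
Hence α = 1 − 2.230/10.51 = 0.7879.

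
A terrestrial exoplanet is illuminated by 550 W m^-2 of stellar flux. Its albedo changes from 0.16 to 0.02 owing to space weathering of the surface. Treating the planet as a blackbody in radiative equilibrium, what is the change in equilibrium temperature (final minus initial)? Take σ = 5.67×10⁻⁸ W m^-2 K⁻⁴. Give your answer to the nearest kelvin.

Before: T₁ = [550.0·0.84/(4σ)]^(1/4) = 212.4 K.
Final:   T₂ = [S(1−0.02)/(4σ)]^(1/4) = 220.8 K.
Change: 220.8 − 212.4 = 8.347 K.

8 K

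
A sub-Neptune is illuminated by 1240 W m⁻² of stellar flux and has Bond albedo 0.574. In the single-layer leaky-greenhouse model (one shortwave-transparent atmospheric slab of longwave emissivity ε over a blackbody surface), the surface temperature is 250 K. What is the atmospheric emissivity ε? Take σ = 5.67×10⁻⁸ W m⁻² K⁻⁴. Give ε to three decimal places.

0.808

First, T_e = [1240·(1−0.574)/(4σ)]^(1/4) = 219.7 K.
T_s⁴ = T_e⁴·2/(2−ε) → ε = 2 − 2(T_e/T_s)⁴ = 2 − 2·(219.7/250)⁴ = 0.8075.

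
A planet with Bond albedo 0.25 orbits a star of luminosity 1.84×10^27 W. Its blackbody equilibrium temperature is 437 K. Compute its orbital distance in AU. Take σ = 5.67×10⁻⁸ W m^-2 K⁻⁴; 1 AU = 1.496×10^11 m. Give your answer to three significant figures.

Required flux: S = 4σT⁴/(1−α) = 11030 W m^-2.
From L = 4πd²S, d = √(1.84×10^27/(4π·11030)) = 1.152×10^11 m = 0.7702 AU.

0.770 AU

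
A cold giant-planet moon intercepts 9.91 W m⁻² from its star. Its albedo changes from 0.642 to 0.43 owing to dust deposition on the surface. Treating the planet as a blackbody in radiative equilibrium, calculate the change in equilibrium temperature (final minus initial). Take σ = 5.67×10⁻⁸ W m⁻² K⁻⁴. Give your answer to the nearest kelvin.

8 kelvin

Initial: T₁ = [S(1−0.642)/(4σ)]^(1/4) = 62.89 K.
Final:   T₂ = [S(1−0.43)/(4σ)]^(1/4) = 70.64 K.
ΔT = T₂ − T₁ = 7.755 K.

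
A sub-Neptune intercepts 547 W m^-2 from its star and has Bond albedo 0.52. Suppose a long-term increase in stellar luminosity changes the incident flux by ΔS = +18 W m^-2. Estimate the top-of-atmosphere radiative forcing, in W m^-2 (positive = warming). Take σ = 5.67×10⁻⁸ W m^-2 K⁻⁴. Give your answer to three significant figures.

2.16 W m^-2

TOA radiative forcing: ΔF = (1−α)ΔS/4 = 0.48·(+18)/4 = 2.160 W m^-2.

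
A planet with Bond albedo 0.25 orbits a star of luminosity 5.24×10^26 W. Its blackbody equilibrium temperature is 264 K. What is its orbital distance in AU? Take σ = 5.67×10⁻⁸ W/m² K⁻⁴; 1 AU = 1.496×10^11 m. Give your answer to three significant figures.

1.13 AU

Required flux: S = 4σT⁴/(1−α) = 1469 W/m².
From L = 4πd²S, d = √(5.24×10^26/(4π·1469)) = 1.685×10^11 m = 1.126 AU.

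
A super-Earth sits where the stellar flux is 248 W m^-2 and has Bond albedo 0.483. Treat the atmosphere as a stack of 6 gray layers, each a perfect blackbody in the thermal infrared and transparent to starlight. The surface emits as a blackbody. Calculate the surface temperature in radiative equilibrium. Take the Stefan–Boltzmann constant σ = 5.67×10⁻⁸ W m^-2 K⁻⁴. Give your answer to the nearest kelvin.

OLR = S(1−α)/4 = 32.05 W m^-2; the top layer radiates at T_e = 154.2 K.
With N = 6 opaque layers, T_s = (N+1)^(1/4)·T_e = 7^(1/4)·154.2 = 250.8 K.

251 K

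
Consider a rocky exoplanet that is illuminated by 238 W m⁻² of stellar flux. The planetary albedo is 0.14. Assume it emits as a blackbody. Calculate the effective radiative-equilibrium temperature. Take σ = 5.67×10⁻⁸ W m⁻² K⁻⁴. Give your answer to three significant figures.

173 K

Absorbed flux (global mean): S(1−α)/4 = 238.0·0.86/4 = 51.17 W m⁻².
In equilibrium σT⁴ equals this, so T = 173.3 K.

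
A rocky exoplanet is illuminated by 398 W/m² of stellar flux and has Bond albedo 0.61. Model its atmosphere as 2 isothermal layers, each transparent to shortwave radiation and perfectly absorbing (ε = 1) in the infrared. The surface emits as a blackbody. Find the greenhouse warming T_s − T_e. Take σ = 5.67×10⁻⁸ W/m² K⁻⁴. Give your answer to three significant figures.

The effective emission temperature is T_e = [S(1−α)/(4σ)]^¼ = 161.7 K.
T_s = (N+1)^(1/4)·T_e = 212.9 K.
So the greenhouse effect raises the surface by 212.9 − 161.7 = 51.12 K.

51.1 kelvin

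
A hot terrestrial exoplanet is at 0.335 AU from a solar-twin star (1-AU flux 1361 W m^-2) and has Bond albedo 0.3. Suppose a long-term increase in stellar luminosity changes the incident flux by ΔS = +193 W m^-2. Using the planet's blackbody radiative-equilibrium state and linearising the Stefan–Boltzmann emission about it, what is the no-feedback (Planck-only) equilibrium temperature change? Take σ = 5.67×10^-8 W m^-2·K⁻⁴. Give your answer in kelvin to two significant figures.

1.7 kelvin

Flux at the orbit: S = 1361/(0.335)² = 12130 W m^-2.
Reference equilibrium: T_e = [S(1−α)/(4σ)]^(1/4) = 439.9 K.
TOA radiative forcing: ΔF = (1−α)ΔS/4 = 0.7·(+193)/4 = 33.77 W m^-2.
Planck response: λ_P = 4σT_e³ = 4·5.67×10⁻⁸·(439.9)³ = 19.30 W m^-2/K.
Hence the no-feedback warming is ΔF/(4σT_e³) = 1.75 K.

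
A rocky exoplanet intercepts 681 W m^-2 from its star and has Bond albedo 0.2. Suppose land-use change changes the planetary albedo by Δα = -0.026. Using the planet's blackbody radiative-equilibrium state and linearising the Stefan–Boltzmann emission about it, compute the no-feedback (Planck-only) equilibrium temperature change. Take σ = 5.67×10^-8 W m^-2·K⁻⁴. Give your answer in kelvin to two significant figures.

1.8 kelvin

Reference equilibrium: T_e = [S(1−α)/(4σ)]^(1/4) = 221.4 K.
The change in absorbed flux is Δ[S(1−α)/4] = −SΔα/4 = 4.426 W m^-2.
Linearising σT⁴ gives d(σT⁴)/dT = 4σT_e³ = 2.461 W m^-2 per K.
ΔT₀ = ΔF/λ_P = 4.426/2.461 = 1.80 K.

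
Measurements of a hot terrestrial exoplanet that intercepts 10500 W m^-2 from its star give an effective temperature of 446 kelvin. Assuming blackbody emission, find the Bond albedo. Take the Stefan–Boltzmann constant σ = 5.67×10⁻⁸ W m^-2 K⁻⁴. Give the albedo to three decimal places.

Energy balance: S(1−α)/4 = σT⁴, so 1−α = 4σT⁴/S.
σT⁴ = 2243 W m^-2, so 4σT⁴ = 8974 W m^-2.
Hence α = 1 − 8974/10500 = 0.1453.

0.145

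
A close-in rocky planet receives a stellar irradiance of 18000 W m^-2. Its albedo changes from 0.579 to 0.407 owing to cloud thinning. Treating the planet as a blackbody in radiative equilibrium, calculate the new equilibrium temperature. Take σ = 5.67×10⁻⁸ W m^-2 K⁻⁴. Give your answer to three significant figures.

466 K

New equilibrium: T₂ = [(1−0.407)·18000/(4σ)]^(1/4) = 465.8 K.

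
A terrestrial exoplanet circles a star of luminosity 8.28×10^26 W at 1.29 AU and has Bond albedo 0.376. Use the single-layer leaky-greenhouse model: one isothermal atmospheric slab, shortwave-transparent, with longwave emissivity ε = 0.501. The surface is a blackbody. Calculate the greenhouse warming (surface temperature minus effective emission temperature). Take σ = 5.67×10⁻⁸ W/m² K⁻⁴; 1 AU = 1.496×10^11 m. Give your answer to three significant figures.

19.7 K

Orbital distance: d = 1.29 AU = 1.930×10^11 m.
S = L/(4πd²) = 1769 W/m².
At the top of the atmosphere, σT_e⁴ = S(1−α)/4 = 276.0 W/m², giving T_e = 264.1 K.
For a single slab of emissivity ε, T_s⁴ = 2T_e⁴/(2−ε); thus T_s = 264.1·(1.334)^(1/4) = 283.9 K.
Greenhouse warming: T_s − T_e = 19.74 K.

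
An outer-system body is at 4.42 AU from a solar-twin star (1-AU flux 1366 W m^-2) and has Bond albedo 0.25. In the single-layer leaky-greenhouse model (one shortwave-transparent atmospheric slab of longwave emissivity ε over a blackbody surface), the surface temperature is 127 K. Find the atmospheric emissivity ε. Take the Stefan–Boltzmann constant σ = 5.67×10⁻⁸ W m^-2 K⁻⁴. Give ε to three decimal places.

By the inverse-square law, S = 1366/4.42² = 69.92 W m^-2.
Effective temperature: T_e = [S(1−α)/(4σ)]^(1/4) = 123.3 K.
Since (2−ε)/2 = (T_e/T_s)⁴ = 0.8888, ε = 0.2224.

0.222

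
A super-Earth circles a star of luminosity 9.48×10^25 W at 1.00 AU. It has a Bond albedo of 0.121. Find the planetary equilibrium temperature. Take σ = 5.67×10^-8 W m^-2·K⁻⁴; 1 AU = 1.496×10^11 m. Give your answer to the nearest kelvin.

190 K

d = 1.00 × 1.496×10^11 m = 1.496×10^11 m.
S = L/(4πd²) = 337.1 W m^-2.
Averaging over the sphere, the absorbed flux is S(1−α)/4 = 74.07 W m^-2.
Set σT⁴ = 74.07 → T = (74.07/σ)^(1/4) = 190.1 K.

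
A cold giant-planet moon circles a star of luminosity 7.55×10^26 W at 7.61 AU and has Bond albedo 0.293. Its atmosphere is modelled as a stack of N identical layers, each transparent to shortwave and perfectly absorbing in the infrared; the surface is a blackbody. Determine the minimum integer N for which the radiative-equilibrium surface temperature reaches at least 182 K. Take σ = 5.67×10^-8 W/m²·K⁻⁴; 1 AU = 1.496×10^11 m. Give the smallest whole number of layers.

7

d = 7.61 × 1.496×10^11 m = 1.138×10^12 m.
Spreading L over a sphere of radius d: S = 7.55×10^26/(4π·1.14×10^12²) = 46.36 W/m².
Top-of-atmosphere balance: σT_e⁴ = S(1−α)/4 = 8.193 W/m² → T_e = 109.6 K.
T_s = (N+1)^(1/4)·T_e ≥ 182 K requires N+1 ≥ (T_s/T_e)⁴ = (182/109.6)⁴ = 7.593.
So N ≥ 6.593; the smallest integer is N = 7.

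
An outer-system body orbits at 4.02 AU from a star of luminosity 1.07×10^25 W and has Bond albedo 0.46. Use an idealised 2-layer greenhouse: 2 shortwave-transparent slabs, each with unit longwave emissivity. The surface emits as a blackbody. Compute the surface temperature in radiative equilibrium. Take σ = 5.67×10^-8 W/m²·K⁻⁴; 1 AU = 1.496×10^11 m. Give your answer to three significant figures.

Orbital distance: d = 4.02 AU = 6.014×10^11 m.
Flux at the orbit: S = L/(4πd²) = 1.07×10^25/(4π·(6.01×10^11)²) = 2.354 W/m².
Top-of-atmosphere balance: σT_e⁴ = S(1−α)/4 = 0.3178 W/m² → T_e = 48.66 K.
With N = 2 opaque layers, T_s = (N+1)^(1/4)·T_e = 3^(1/4)·48.66 = 64.04 K.

64.0 K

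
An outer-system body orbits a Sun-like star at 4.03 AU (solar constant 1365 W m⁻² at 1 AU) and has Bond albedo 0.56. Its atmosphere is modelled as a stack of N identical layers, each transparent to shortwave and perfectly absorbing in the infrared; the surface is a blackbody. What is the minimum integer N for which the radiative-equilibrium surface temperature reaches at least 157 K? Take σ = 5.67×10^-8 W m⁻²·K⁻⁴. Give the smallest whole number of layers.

By the inverse-square law, S = 1365/4.03² = 84.05 W m⁻².
Top-of-atmosphere balance: σT_e⁴ = S(1−α)/4 = 9.245 W m⁻² → T_e = 113.0 K.
T_s = (N+1)^(1/4)·T_e ≥ 157 K requires N+1 ≥ (T_s/T_e)⁴ = (157/113.0)⁴ = 3.726.
So N ≥ 2.726; the smallest integer is N = 3.

3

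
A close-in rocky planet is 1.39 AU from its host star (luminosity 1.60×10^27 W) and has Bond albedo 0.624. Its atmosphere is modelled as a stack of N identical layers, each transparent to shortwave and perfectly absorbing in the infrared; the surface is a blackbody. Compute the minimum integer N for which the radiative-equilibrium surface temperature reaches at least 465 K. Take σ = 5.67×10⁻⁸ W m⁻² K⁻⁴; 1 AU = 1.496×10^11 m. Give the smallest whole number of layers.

Orbital distance: d = 1.39 AU = 2.079×10^11 m.
Spreading L over a sphere of radius d: S = 1.60×10^27/(4π·2.08×10^11²) = 2945 W m⁻².
Top-of-atmosphere balance: σT_e⁴ = S(1−α)/4 = 276.8 W m⁻² → T_e = 264.3 K.
Since T_s⁴ = (N+1)T_e⁴, we need N ≥ (T_s/T_e)⁴ − 1 = 8.577.
So N ≥ 8.577; the smallest integer is N = 9.

9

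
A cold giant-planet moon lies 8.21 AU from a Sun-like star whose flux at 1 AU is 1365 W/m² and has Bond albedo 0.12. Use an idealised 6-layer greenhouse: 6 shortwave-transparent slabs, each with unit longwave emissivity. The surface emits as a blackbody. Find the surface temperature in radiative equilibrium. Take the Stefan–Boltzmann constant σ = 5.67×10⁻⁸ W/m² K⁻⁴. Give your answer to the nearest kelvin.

Flux at the orbit: S = 1365/(8.21)² = 20.25 W/m².
The effective emission temperature is T_e = [S(1−α)/(4σ)]^¼ = 94.15 K.
For an N-layer opaque stack, T_s⁴ = (N+1)T_e⁴, hence T_s = (7)^(1/4)×94.15 K = 153.1 K.

153 K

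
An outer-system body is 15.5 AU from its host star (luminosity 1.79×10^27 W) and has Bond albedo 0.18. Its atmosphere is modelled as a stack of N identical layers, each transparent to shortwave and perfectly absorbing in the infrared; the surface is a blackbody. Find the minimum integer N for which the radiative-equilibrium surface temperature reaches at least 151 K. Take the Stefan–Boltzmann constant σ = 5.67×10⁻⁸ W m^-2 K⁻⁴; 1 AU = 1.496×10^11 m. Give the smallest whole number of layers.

5

Orbital distance: d = 15.5 AU = 2.319×10^12 m.
Spreading L over a sphere of radius d: S = 1.79×10^27/(4π·2.32×10^12²) = 26.49 W m^-2.
Top-of-atmosphere balance: σT_e⁴ = S(1−α)/4 = 5.431 W m^-2 → T_e = 98.93 K.
Need (N+1)T_e⁴ ≥ T_s⁴, i.e. N+1 ≥ (151/98.93)⁴ = 5.428.
Rounding up, N = 5.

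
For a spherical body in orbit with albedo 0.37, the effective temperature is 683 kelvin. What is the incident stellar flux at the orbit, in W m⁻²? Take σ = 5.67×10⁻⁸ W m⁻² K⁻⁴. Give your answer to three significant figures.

Invert the energy balance for S: S = 4σT⁴/(1−α).
The emitted flux is σT⁴ = 12340 W m⁻².
S = 4·12340/0.63 = 78340 W m⁻².

78300 W m⁻²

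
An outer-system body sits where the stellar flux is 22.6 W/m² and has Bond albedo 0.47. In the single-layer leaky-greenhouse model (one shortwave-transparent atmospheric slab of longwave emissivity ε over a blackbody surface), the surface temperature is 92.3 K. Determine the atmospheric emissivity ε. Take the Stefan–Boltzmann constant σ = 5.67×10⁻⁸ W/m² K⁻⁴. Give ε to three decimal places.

0.545

Effective temperature: T_e = [S(1−α)/(4σ)]^(1/4) = 85.25 K.
Since (2−ε)/2 = (T_e/T_s)⁴ = 0.7277, ε = 0.5447.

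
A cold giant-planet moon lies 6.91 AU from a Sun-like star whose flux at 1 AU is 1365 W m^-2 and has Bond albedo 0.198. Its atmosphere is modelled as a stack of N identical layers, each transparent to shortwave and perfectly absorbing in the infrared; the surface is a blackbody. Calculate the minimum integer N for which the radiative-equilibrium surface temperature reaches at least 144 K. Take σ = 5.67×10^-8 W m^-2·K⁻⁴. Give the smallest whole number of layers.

Irradiance scales as 1/d², so S = 1365 W m^-2 × (1/6.91)² = 28.59 W m^-2.
OLR = S(1−α)/4 = 5.732 W m^-2; the top layer radiates at T_e = 100.3 K.
Need (N+1)T_e⁴ ≥ T_s⁴, i.e. N+1 ≥ (144/100.3)⁴ = 4.253.
The minimum whole number is N = 4.

4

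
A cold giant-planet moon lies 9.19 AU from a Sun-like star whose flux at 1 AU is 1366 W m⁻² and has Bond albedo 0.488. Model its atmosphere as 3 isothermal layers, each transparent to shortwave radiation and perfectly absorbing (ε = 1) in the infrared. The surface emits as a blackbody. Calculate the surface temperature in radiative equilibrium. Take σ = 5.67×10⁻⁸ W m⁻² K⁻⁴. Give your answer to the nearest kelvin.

Irradiance scales as 1/d², so S = 1366 W m⁻² × (1/9.19)² = 16.17 W m⁻².
The effective emission temperature is T_e = [S(1−α)/(4σ)]^¼ = 77.73 K.
With N = 3 opaque layers, T_s = (N+1)^(1/4)·T_e = 4^(1/4)·77.73 = 109.9 K.

110 kelvin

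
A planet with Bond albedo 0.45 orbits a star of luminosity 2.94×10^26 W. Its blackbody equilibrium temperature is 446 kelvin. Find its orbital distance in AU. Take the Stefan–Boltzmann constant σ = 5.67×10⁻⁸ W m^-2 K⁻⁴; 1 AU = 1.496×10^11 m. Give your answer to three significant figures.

0.253 AU

Required flux: S = 4σT⁴/(1−α) = 16320 W m^-2.
From L = 4πd²S, d = √(2.94×10^26/(4π·16320)) = 3.787×10^10 m = 0.2531 AU.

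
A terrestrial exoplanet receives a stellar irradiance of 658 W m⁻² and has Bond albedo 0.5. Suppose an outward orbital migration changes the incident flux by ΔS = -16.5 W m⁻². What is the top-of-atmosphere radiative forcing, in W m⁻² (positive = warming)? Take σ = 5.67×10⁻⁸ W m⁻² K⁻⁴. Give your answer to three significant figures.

-2.06 W m⁻²

ΔF = Δ[S(1−α)]/4 = (1−0.5)·-16.5/4 = -2.062 W m⁻².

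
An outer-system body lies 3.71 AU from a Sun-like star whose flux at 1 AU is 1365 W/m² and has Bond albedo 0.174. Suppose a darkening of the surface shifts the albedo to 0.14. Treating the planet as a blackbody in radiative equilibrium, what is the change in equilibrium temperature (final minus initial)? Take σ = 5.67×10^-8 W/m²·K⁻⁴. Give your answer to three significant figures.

1.40 K

By the inverse-square law, S = 1365/3.71² = 99.17 W/m².
Before: T₁ = [99.17·0.826/(4σ)]^(1/4) = 137.9 K.
With α = 0.14, T₂ = 139.3 K.
Change: 139.3 − 137.9 = 1.397 K.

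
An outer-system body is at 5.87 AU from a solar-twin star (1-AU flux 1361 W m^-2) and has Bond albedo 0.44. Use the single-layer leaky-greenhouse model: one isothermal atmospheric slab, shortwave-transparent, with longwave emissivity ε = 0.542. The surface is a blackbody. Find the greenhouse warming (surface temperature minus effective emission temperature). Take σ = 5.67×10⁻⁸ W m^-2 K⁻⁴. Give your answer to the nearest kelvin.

8 K

Flux at the orbit: S = 1361/(5.87)² = 39.50 W m^-2.
At the top of the atmosphere, σT_e⁴ = S(1−α)/4 = 5.530 W m^-2, giving T_e = 99.38 K.
For a single slab of emissivity ε, T_s⁴ = 2T_e⁴/(2−ε); thus T_s = 99.38·(1.372)^(1/4) = 107.5 K.
T_s − T_e = 107.5 − 99.38 = 8.171 K.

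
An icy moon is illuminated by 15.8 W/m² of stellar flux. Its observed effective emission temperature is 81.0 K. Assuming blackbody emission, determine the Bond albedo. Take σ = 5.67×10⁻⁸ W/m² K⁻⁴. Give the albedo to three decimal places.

Energy balance: S(1−α)/4 = σT⁴, so 1−α = 4σT⁴/S.
σT⁴ = 2.441 W/m², so 4σT⁴ = 9.763 W/m².
Hence α = 1 − 9.763/15.80 = 0.3821.

0.382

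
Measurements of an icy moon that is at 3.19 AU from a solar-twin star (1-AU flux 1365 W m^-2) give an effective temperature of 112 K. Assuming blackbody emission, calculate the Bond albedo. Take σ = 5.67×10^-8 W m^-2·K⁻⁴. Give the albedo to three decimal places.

Irradiance scales as 1/d², so S = 1365 W m^-2 × (1/3.19)² = 134.1 W m^-2.
Rearranging the radiative balance, α = 1 − 4σT⁴/S.
4σT⁴ = 4·5.67×10⁻⁸·(112)⁴ = 35.69 W m^-2.
Hence α = 1 − 35.69/134.1 = 0.7339.

0.734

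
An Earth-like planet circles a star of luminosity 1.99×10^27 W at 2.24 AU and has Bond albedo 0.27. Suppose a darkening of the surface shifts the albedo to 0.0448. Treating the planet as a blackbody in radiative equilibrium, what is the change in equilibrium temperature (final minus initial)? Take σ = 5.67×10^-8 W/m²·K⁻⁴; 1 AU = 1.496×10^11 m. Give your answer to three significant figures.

Orbital distance: d = 2.24 AU = 3.351×10^11 m.
Spreading L over a sphere of radius d: S = 1.99×10^27/(4π·3.35×10^11²) = 1410 W/m².
Initial: T₁ = [S(1−0.27)/(4σ)]^(1/4) = 259.6 K.
With α = 0.0448, T₂ = 277.6 K.
ΔT = T₂ − T₁ = 18.05 K.

18.0 kelvin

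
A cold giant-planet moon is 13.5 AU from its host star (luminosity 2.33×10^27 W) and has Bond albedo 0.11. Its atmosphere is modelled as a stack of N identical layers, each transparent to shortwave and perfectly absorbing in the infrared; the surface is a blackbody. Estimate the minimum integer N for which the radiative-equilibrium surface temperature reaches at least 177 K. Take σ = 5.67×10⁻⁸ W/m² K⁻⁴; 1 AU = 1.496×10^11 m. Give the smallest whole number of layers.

d = 13.5 × 1.496×10^11 m = 2.020×10^12 m.
Spreading L over a sphere of radius d: S = 2.33×10^27/(4π·2.02×10^12²) = 45.46 W/m².
OLR = S(1−α)/4 = 10.11 W/m²; the top layer radiates at T_e = 115.6 K.
T_s = (N+1)^(1/4)·T_e ≥ 177 K requires N+1 ≥ (T_s/T_e)⁴ = (177/115.6)⁴ = 5.502.
The minimum whole number is N = 5.

5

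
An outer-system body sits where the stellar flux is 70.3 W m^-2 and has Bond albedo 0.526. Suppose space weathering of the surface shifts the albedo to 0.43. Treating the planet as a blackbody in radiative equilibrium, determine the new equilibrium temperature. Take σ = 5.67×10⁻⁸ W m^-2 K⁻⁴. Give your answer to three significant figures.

T₂ = [S(1−α₂)/(4σ)]^(1/4) = [70.30·0.57/(4σ)]^(1/4) = 115.3 K.

115 K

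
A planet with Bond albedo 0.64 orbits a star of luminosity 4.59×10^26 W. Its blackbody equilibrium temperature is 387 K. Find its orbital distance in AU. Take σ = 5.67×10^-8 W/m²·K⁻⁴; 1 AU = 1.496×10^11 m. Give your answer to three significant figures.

The flux needed for this T is 4σT⁴/(1−0.64) = 14130 W/m².
Then d = [L/(4πS)]^(1/2) = 5.084×10^10 m, i.e. 0.3398 AU.

0.340 AU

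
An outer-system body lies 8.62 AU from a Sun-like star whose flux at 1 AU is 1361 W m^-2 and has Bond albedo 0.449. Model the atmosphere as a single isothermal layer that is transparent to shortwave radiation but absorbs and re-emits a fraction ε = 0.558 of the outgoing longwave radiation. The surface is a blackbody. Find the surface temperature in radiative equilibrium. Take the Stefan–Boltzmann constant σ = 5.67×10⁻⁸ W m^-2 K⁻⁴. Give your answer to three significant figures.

88.6 K

Flux at the orbit: S = 1361/(8.62)² = 18.32 W m^-2.
At the top of the atmosphere, σT_e⁴ = S(1−α)/4 = 2.523 W m^-2, giving T_e = 81.67 K.
For a single slab of emissivity ε, T_s⁴ = 2T_e⁴/(2−ε); thus T_s = 81.67·(1.387)^(1/4) = 88.63 K.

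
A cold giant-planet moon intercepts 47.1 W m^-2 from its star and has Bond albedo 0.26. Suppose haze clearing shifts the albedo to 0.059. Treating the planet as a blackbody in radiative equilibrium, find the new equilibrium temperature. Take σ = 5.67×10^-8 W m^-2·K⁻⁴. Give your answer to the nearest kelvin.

T₂ = [S(1−α₂)/(4σ)]^(1/4) = [47.10·0.941/(4σ)]^(1/4) = 118.2 K.

118 K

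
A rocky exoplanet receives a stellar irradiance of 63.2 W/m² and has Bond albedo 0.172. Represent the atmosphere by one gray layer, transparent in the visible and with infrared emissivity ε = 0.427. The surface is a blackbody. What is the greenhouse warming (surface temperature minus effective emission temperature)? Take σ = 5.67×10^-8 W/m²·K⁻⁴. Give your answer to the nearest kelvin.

The planet radiates to space at T_e = [S(1−α)/(4σ)]^(1/4) = 123.2 K.
Surface balance with a leaky layer gives σT_s⁴ = σT_e⁴·2/(2−ε), so T_s = T_e·[2/(2−0.427)]^(1/4) = 130.9 K.
T_s − T_e = 130.9 − 123.2 = 7.626 K.

8 kelvin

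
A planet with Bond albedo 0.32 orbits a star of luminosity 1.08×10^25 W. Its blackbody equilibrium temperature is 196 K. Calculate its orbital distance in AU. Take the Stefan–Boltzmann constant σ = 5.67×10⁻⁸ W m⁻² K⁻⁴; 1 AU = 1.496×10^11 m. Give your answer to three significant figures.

The flux needed for this T is 4σT⁴/(1−0.32) = 492.2 W m⁻².
Then d = [L/(4πS)]^(1/2) = 4.179×10^10 m, i.e. 0.2793 AU.

0.279 AU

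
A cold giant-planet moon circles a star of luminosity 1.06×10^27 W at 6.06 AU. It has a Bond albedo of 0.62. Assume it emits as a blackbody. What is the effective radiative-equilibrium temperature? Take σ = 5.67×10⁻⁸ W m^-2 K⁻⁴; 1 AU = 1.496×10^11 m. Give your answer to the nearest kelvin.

Orbital distance: d = 6.06 AU = 9.066×10^11 m.
Flux at the orbit: S = L/(4πd²) = 1.06×10^27/(4π·(9.07×10^11)²) = 102.6 W m^-2.
The planet absorbs (1−α)S over its disc πR² and re-emits over 4πR², so the mean absorbed flux is (1−0.62)·102.6/4 = 9.750 W m^-2.
Set σT⁴ = 9.750 → T = (9.750/σ)^(1/4) = 114.5 K.

115 K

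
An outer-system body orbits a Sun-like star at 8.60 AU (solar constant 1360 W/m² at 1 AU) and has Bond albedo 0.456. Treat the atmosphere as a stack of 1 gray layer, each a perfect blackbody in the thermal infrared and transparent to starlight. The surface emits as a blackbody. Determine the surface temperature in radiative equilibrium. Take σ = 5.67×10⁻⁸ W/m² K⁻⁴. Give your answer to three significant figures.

Irradiance scales as 1/d², so S = 1360 W/m² × (1/8.60)² = 18.39 W/m².
The effective emission temperature is T_e = [S(1−α)/(4σ)]^¼ = 81.49 K.
Layer-by-layer balance gives σT_s⁴ = (N+1)σT_e⁴, so T_s = 2^¼·81.49 = 96.91 K.

96.9 kelvin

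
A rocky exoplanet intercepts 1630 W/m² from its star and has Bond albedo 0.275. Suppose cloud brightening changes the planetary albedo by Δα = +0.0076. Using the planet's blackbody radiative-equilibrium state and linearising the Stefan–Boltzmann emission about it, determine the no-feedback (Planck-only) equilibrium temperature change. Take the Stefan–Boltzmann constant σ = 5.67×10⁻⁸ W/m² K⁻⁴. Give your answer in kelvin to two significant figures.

The baseline emission temperature is T_e = 268.7 K.
TOA radiative forcing: ΔF = −S·Δα/4 = −1630·(+0.0076)/4 = -3.097 W/m².
The Planck feedback parameter is 4σT_e³ = 4.399 W/m²/K.
So ΔT₀ = -3.097/4.399 = -0.704 K.

-0.70 kelvin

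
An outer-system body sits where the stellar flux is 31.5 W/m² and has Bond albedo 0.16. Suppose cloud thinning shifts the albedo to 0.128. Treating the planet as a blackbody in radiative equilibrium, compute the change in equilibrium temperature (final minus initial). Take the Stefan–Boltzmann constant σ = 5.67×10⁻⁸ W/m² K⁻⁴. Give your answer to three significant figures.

0.976 K

Before: T₁ = [31.50·0.84/(4σ)]^(1/4) = 103.9 K.
Final:   T₂ = [S(1−0.128)/(4σ)]^(1/4) = 104.9 K.
Change: 104.9 − 103.9 = 0.9760 K.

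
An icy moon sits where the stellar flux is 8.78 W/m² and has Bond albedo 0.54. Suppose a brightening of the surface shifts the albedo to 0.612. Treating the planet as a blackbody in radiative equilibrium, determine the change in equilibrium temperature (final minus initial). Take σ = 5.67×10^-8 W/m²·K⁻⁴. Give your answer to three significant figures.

-2.71 K

Initial: T₁ = [S(1−0.54)/(4σ)]^(1/4) = 64.96 K.
After:  T₂ = [8.780·0.388/(4σ)]^(1/4) = 62.25 K.
Change: 62.25 − 64.96 = -2.706 K.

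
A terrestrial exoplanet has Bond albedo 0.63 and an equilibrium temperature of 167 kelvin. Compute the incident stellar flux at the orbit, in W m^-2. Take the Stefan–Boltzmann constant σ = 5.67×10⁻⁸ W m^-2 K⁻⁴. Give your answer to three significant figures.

From S(1−α)/4 = σT⁴: S = 4σT⁴/(1−α).
σT⁴ = 5.67×10⁻⁸·(167)⁴ = 44.10 W m^-2.
So S = 4×44.10/(1−0.63) = 476.8 W m^-2.

477 W m^-2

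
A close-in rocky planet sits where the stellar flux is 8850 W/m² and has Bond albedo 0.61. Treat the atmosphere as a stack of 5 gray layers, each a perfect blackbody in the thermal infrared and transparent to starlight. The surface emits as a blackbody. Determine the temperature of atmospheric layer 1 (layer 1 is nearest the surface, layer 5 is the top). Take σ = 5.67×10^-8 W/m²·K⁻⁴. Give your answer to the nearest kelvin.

OLR = S(1−α)/4 = 862.9 W/m²; the top layer radiates at T_e = 351.2 K.
In the N-layer model, layer k (counted from the surface) has T_k = (N+1−k)^(1/4)·T_e.
T_1 = (5)^(1/4)·351.2 = 525.2 K.

525 K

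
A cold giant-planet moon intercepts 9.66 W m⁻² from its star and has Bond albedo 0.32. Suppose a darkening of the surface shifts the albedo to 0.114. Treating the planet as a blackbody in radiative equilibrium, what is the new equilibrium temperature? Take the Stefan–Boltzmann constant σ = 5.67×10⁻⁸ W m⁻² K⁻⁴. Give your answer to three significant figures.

With the new albedo, S(1−α₂)/4 = 2.140 W m⁻², so T₂ = 78.38 K.

78.4 K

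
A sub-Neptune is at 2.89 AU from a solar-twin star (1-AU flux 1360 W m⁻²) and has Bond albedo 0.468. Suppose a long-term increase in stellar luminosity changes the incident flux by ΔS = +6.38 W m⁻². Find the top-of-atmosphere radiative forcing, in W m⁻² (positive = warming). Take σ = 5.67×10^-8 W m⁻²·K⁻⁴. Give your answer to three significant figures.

By the inverse-square law, S = 1360/2.89² = 162.8 W m⁻².
ΔF = Δ[S(1−α)]/4 = (1−0.468)·+6.38/4 = 0.8485 W m⁻².

0.849 W m⁻²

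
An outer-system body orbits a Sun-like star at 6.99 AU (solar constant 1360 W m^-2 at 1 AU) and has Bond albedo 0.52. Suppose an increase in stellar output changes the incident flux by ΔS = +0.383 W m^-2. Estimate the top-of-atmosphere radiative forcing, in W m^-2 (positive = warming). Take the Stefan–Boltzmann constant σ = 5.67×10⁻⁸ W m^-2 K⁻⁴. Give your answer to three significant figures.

By the inverse-square law, S = 1360/6.99² = 27.83 W m^-2.
ΔF = Δ[S(1−α)]/4 = (1−0.52)·+0.383/4 = 0.04596 W m^-2.

0.0460 W m^-2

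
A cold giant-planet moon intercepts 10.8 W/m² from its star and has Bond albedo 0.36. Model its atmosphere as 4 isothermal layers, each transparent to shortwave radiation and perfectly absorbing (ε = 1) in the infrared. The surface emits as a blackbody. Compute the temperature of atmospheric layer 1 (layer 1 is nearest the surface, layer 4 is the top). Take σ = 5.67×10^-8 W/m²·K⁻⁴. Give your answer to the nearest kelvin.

Top-of-atmosphere balance: σT_e⁴ = S(1−α)/4 = 1.728 W/m² → T_e = 74.30 K.
The net upward flux σT_e⁴ is constant between every pair of levels, so T_k⁴ = (N+1−k)T_e⁴.
With k = 1: T_1 = (4+1−1)^¼·74.30 K = 105.1 K.

105 K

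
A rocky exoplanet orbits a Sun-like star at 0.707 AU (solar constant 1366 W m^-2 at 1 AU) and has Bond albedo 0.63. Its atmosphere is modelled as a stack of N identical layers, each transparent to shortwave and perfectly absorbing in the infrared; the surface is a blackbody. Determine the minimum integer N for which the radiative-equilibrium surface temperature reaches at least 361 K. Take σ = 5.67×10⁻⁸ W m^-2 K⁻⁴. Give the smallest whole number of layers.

Flux at the orbit: S = 1366/(0.707)² = 2733 W m^-2.
Top-of-atmosphere balance: σT_e⁴ = S(1−α)/4 = 252.8 W m^-2 → T_e = 258.4 K.
Since T_s⁴ = (N+1)T_e⁴, we need N ≥ (T_s/T_e)⁴ − 1 = 2.809.
So N ≥ 2.809; the smallest integer is N = 3.

3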